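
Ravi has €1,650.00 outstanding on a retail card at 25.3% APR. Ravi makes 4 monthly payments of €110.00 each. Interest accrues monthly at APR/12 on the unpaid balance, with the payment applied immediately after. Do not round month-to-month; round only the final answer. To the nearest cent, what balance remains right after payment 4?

€1,339.50

Monthly rate r = 25.3%/12 = 2.10833% = 0.0210833.
Each month: B ← B·(1+r) − €110.00.
Month 1: interest €34.79; balance after payment €1,574.79.
Month 2: interest €33.20; balance after payment €1,497.99.
Month 3: interest €31.58; balance after payment €1,419.57.
Month 4: interest €29.93; balance after payment €1,339.50.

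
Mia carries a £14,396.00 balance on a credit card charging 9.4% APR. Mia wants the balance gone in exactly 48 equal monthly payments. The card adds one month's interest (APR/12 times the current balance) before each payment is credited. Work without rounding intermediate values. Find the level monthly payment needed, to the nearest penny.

Monthly rate r = 9.4%/12 = 0.783333% = 0.00783333.
Level-payment amortization: P = B₀·r / (1 − (1+r)^(−n)) = 14396.00·0.00783333 / (1 − 1.00783^(−48)).
Denominator 1 − (1+r)^(−48) = 0.312391043.
P = 112.769 / 0.312391043 ≈ 360.99.

£360.99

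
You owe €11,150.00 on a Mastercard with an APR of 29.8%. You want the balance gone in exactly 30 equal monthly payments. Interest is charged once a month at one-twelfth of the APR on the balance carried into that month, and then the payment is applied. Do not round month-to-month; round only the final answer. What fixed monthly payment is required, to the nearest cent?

€531.54

Monthly rate r = 29.8%/12 = 2.48333% = 0.0248333.
Level-payment amortization: P = B₀·r / (1 − (1+r)^(−n)) = 11150.00·0.0248333 / (1 − 1.02483^(−30)).
Denominator 1 − (1+r)^(−30) = 0.520925869.
P = 276.892 / 0.520925869 ≈ 531.54.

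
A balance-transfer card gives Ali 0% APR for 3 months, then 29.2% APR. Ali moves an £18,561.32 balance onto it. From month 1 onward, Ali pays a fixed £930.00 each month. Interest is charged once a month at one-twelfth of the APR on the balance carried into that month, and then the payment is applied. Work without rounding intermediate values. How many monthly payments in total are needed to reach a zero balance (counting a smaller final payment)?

Promo months 1–3 at r₀ = 0%/12 = 0; months 4+ at r₁ = 29.2%/12 = 0.0243333.
After month 3 (no interest yet): B = £18,561.32 − 3·£930.00 = £15,771.32.
Then at r₁ with £930.00/mo: n₂ = −ln(1 − r₁·B/P)/ln(1+r₁) ≈ 22.13 → 23 more payments.

26 payments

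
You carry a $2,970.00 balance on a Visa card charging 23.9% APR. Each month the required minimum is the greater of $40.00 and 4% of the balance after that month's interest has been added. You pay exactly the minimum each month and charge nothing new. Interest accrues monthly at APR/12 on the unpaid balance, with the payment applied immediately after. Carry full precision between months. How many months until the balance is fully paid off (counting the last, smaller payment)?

87 months

Monthly rate r = 23.9%/12 = 1.99167% = 0.0199167.
While 4% of the post-interest balance exceeds $40.00, each month B ← (B·(1+r))·(1 − 0.04), i.e. B shrinks by the factor (1+r)·0.96 = 0.97912.
This holds for months 1–53. Entering month 54 the balance is $970.64; 4% of the post-interest balance is now below $40.00, so the flat $40.00 minimum applies from here.
From month 54 a fixed $40.00 at rate r clears $970.64 in 34 more payments. Total: 53 + 34 = 87 months.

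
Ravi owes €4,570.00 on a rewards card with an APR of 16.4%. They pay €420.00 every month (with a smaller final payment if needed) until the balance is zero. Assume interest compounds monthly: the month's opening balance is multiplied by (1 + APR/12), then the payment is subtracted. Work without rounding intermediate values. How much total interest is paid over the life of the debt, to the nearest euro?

Monthly rate r = 16.4%/12 = 1.36667% = 0.0136667.
Payoff takes n = ⌈−ln(1 − rB₀/P)/ln(1+r)⌉ = ⌈11.861⌉ = 12 payments; the last is €361.82.
Total paid = 11·€420.00 + €361.82 = €4,981.82.
Total interest = total paid − principal = €4,981.82 − €4,570.00 = €411.82.

€412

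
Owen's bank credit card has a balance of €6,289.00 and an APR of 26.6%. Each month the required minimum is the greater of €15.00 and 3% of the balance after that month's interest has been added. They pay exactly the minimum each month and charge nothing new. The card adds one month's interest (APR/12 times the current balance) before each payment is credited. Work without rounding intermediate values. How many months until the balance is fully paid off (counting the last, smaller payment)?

358 months

Monthly rate r = 26.6%/12 = 2.21667% = 0.0221667.
While 3% of the post-interest balance exceeds €15.00, each month B ← (B·(1+r))·(1 − 0.03), i.e. B shrinks by the factor (1+r)·0.97 = 0.9915.
This holds for months 1–300. Entering month 301 the balance is €485.98; 3% of the post-interest balance is now below €15.00, so the flat €15.00 minimum applies from here.
From month 301 a fixed €15.00 at rate r clears €485.98 in 58 more payments. Total: 300 + 58 = 358 months.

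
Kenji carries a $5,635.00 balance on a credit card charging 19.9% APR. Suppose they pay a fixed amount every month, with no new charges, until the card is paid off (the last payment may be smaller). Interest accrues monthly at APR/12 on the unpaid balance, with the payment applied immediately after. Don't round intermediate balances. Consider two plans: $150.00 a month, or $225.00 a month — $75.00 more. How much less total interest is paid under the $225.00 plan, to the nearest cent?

$1,554.08

Monthly rate r = 19.9%/12 = 1.65833% = 0.0165833.
At $150.00/mo: n = ⌈−ln(1 − rB₀/P)/ln(1+r)⌉ = 60 payments (last $46.46); total interest = total paid − $5,635.00 = $3,261.46.
At $225.00/mo: 33 payments (last $142.38); total interest $1,707.38.
Interest saved = $3,261.46 − $1,707.38 = $1,554.08.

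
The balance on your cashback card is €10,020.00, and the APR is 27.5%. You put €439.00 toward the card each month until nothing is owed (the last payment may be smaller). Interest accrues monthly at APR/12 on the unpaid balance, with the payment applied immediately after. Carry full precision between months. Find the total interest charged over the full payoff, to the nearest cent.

Monthly rate r = 27.5%/12 = 2.29167% = 0.0229167.
Payoff takes n = ⌈−ln(1 − rB₀/P)/ln(1+r)⌉ = ⌈32.676⌉ = 33 payments; the last is €297.83.
Total paid = 32·€439.00 + €297.83 = €14,345.83.
Total interest = total paid − principal = €14,345.83 − €10,020.00 = €4,325.83.

€4,325.83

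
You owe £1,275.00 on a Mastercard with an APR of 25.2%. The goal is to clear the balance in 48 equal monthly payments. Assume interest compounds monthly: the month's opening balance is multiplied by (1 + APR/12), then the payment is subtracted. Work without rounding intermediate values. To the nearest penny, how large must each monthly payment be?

Monthly rate r = 25.2%/12 = 2.1% = 0.021.
Level-payment amortization: P = B₀·r / (1 − (1+r)^(−n)) = 1275.00·0.021 / (1 − 1.021^(−48)).
Denominator 1 − (1+r)^(−48) = 0.631222531.
P = 26.775 / 0.631222531 ≈ 42.42.

£42.42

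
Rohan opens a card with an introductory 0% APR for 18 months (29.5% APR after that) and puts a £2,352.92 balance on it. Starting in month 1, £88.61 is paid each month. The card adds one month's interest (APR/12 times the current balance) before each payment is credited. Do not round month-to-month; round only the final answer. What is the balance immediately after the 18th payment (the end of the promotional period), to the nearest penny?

£757.94

Promo months 1–18 at r₀ = 0%/12 = 0; months 19+ at r₁ = 29.5%/12 = 0.0245833.
After month 18 (no interest yet): B = £2,352.92 − 18·£88.61 = £757.94.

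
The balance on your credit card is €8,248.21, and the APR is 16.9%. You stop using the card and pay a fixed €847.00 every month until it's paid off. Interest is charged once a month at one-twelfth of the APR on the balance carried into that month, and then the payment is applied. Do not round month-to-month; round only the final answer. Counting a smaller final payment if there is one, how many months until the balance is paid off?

Monthly rate r = 16.9%/12 = 1.40833% = 0.0140833.
Recurrence: B ← B·(1+r) − €847.00.
Month 1: interest €116.16; balance after payment €7,517.37.
Month 2: interest €105.87; balance after payment €6,776.24.
Closed form: n = −ln(1 − rB₀/P)/ln(1+r) = −ln(0.86285)/ln(1.01408) ≈ 10.548, so the balance reaches zero during payment 11.

11 months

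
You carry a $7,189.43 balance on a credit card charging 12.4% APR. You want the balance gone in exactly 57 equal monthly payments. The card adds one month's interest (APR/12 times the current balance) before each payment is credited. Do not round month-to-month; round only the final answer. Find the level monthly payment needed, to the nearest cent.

$167.53

Monthly rate r = 12.4%/12 = 1.03333% = 0.0103333.
Level-payment amortization: P = B₀·r / (1 − (1+r)^(−n)) = 7189.43·0.0103333 / (1 − 1.01033^(−57)).
Denominator 1 − (1+r)^(−57) = 0.443438519.
P = 74.2908 / 0.443438519 ≈ 167.53.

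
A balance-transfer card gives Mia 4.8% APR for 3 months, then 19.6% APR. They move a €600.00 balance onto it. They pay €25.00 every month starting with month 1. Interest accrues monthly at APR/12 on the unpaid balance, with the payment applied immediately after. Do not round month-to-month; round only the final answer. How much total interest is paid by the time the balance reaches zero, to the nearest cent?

€133.92

Promo months 1–3 at r₀ = 4.8%/12 = 0.004; months 4+ at r₁ = 19.6%/12 = 0.0163333.
After month 3: iterate B ← B·(1+r₀) − €25.00 for 3 months → €531.93.
Then at r₁ with €25.00/mo: n₂ = −ln(1 − r₁·B/P)/ln(1+r₁) ≈ 26.35 → 27 more payments.
Total paid = 29·€25.00 + €8.92 = €733.92; interest = €733.92 − €600.00 = €133.92.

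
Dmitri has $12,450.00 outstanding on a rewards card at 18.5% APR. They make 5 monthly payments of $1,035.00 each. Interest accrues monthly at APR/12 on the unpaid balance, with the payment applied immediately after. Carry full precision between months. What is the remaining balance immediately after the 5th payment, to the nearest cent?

Monthly rate r = 18.5%/12 = 1.54167% = 0.0154167.
Each month: B ← B·(1+r) − $1,035.00.
Month 1: interest $191.94; balance after payment $11,606.94.
Month 2: interest $178.94; balance after payment $10,750.88.
Month 3: interest $165.74; balance after payment $9,881.62.
Month 4: interest $152.34; balance after payment $8,998.96.
Month 5: interest $138.73; balance after payment $8,102.70.

$8,102.70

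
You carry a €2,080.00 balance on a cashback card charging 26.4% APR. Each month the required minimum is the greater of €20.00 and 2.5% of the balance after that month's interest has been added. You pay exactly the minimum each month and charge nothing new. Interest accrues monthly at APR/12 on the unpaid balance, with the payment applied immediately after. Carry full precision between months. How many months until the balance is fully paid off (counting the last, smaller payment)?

366 months

Monthly rate r = 26.4%/12 = 2.2% = 0.022.
While 2.5% of the post-interest balance exceeds €20.00, each month B ← (B·(1+r))·(1 − 0.025), i.e. B shrinks by the factor (1+r)·0.975 = 0.99645.
This holds for months 1–275. Entering month 276 the balance is €782.22; 2.5% of the post-interest balance is now below €20.00, so the flat €20.00 minimum applies from here.
From month 276 a fixed €20.00 at rate r clears €782.22 in 91 more payments. Total: 275 + 91 = 366 months.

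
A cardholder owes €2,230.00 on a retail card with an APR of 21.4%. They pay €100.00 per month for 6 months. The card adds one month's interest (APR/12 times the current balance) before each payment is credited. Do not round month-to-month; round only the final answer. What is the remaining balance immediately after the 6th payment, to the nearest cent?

€1,852.11

Monthly rate r = 21.4%/12 = 1.78333% = 0.0178333.
Each month: B ← B·(1+r) − €100.00.
Month 1: interest €39.77; balance after payment €2,169.77.
Month 2: interest €38.69; balance after payment €2,108.46.
Month 3: interest €37.60; balance after payment €2,046.06.
Month 4: interest €36.49; balance after payment €1,982.55.
Month 5: interest €35.36; balance after payment €1,917.91.
Month 6: interest €34.20; balance after payment €1,852.11.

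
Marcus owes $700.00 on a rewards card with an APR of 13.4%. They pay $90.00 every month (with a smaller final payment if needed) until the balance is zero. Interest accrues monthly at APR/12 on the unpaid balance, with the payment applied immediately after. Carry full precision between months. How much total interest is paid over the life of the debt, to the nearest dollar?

$36

Monthly rate r = 13.4%/12 = 1.11667% = 0.0111667.
Payoff takes n = ⌈−ln(1 − rB₀/P)/ln(1+r)⌉ = ⌈8.182⌉ = 9 payments; the last is $16.44.
Total paid = 8·$90.00 + $16.44 = $736.44.
Total interest = total paid − principal = $736.44 − $700.00 = $36.44.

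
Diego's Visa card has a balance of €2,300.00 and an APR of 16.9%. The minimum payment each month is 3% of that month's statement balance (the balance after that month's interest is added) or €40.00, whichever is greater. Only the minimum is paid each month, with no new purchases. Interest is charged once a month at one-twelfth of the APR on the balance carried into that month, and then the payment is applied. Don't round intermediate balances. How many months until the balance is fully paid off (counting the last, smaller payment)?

79 months

Monthly rate r = 16.9%/12 = 1.40833% = 0.0140833.
While 3% of the post-interest balance exceeds €40.00, each month B ← (B·(1+r))·(1 − 0.03), i.e. B shrinks by the factor (1+r)·0.97 = 0.98366.
This holds for months 1–34. Entering month 35 the balance is €1,313.62; 3% of the post-interest balance is now below €40.00, so the flat €40.00 minimum applies from here.
From month 35 a fixed €40.00 at rate r clears €1,313.62 in 45 more payments. Total: 34 + 45 = 79 months.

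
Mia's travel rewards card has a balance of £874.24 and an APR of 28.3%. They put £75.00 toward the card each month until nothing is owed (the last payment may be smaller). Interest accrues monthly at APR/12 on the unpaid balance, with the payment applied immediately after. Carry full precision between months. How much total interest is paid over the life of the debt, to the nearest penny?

Monthly rate r = 28.3%/12 = 2.35833% = 0.0235833.
Payoff takes n = ⌈−ln(1 − rB₀/P)/ln(1+r)⌉ = ⌈13.790⌉ = 14 payments; the last is £59.42.
Total paid = 13·£75.00 + £59.42 = £1,034.42.
Total interest = total paid − principal = £1,034.42 − £874.24 = £160.18.

£160.18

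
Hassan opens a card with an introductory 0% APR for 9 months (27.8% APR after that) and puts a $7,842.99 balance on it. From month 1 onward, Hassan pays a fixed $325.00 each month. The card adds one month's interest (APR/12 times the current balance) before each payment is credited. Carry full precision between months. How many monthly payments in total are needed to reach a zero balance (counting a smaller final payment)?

28 months

Promo months 1–9 at r₀ = 0%/12 = 0; months 10+ at r₁ = 27.8%/12 = 0.0231667.
After month 9 (no interest yet): B = $7,842.99 − 9·$325.00 = $4,917.99.
Then at r₁ with $325.00/mo: n₂ = −ln(1 − r₁·B/P)/ln(1+r₁) ≈ 18.85 → 19 more payments.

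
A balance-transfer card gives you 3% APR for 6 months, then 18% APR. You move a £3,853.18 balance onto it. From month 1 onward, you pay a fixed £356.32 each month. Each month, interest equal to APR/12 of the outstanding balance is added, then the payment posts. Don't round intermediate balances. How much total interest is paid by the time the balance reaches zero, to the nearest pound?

£127

Promo months 1–6 at r₀ = 3%/12 = 0.0025; months 7+ at r₁ = 18%/12 = 0.015.
After month 6: iterate B ← B·(1+r₀) − £356.32 for 6 months → £1,760.01.
Then at r₁ with £356.32/mo: n₂ = −ln(1 − r₁·B/P)/ln(1+r₁) ≈ 5.17 → 6 more payments.
Total paid = 11·£356.32 + £61.08 = £3,980.60; interest = £3,980.60 − £3,853.18 = £127.42.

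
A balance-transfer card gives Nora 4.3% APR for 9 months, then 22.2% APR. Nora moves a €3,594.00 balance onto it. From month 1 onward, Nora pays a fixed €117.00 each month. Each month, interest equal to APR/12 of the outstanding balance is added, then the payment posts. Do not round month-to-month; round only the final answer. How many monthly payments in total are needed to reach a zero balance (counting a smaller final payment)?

39 payments

Promo months 1–9 at r₀ = 4.3%/12 = 0.00358333; months 10+ at r₁ = 22.2%/12 = 0.0185.
After month 9: iterate B ← B·(1+r₀) − €117.00 for 9 months → €2,643.36.
Then at r₁ with €117.00/mo: n₂ = −ln(1 − r₁·B/P)/ln(1+r₁) ≈ 29.53 → 30 more payments.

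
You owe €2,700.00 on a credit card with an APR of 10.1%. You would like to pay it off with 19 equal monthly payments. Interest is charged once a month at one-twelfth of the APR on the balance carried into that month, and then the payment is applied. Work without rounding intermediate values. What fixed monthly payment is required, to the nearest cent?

Monthly rate r = 10.1%/12 = 0.841667% = 0.00841667.
Level-payment amortization: P = B₀·r / (1 − (1+r)^(−n)) = 2700.00·0.00841667 / (1 − 1.00842^(−19)).
Denominator 1 − (1+r)^(−19) = 0.147214677.
P = 22.725 / 0.147214677 ≈ 154.37.

€154.37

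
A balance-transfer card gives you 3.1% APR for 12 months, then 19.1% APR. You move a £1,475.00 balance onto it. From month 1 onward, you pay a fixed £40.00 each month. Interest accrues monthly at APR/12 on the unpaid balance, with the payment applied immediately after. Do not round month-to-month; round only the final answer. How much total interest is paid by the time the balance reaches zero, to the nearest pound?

Promo months 1–12 at r₀ = 3.1%/12 = 0.00258333; months 13+ at r₁ = 19.1%/12 = 0.0159167.
After month 12: iterate B ← B·(1+r₀) − £40.00 for 12 months → £1,034.50.
Then at r₁ with £40.00/mo: n₂ = −ln(1 − r₁·B/P)/ln(1+r₁) ≈ 33.59 → 34 more payments.
Total paid = 45·£40.00 + £23.66 = £1,823.66; interest = £1,823.66 − £1,475.00 = £348.66.

£349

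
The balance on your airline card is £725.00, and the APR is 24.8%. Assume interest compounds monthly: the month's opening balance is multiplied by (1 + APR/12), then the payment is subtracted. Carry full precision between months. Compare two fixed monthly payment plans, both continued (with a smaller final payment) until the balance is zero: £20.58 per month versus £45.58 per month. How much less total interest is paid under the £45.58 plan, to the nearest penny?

Monthly rate r = 24.8%/12 = 2.06667% = 0.0206667.
At £20.58/mo: n = ⌈−ln(1 − rB₀/P)/ln(1+r)⌉ = 64 payments (last £13.55); total interest = total paid − £725.00 = £585.09.
At £45.58/mo: 20 payments (last £22.21); total interest £163.23.
Interest saved = £585.09 − £163.23 = £421.86.

£421.86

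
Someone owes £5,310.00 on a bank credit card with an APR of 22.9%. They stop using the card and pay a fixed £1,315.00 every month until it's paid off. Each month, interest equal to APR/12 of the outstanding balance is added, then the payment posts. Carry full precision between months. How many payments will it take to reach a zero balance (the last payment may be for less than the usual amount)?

Monthly rate r = 22.9%/12 = 1.90833% = 0.0190833.
Recurrence: B ← B·(1+r) − £1,315.00.
Month 1: interest £101.33; balance after payment £4,096.33.
Month 2: interest £78.17; balance after payment £2,859.50.
Month 3: interest £54.57; balance after payment £1,599.07.
Month 4: interest £30.52; balance after payment £314.59.
Month 5: interest £6.00; balance after payment £0.00.

5 months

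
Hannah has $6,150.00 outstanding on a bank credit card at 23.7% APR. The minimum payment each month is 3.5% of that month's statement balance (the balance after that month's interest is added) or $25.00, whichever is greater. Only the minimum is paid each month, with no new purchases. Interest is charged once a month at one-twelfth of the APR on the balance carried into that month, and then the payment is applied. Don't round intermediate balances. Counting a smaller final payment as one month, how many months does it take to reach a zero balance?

Monthly rate r = 23.7%/12 = 1.975% = 0.01975.
While 3.5% of the post-interest balance exceeds $25.00, each month B ← (B·(1+r))·(1 − 0.035), i.e. B shrinks by the factor (1+r)·0.965 = 0.98406.
This holds for months 1–136. Entering month 137 the balance is $691.41; 3.5% of the post-interest balance is now below $25.00, so the flat $25.00 minimum applies from here.
From month 137 a fixed $25.00 at rate r clears $691.41 in 41 more payments. Total: 136 + 41 = 177 months.

177 months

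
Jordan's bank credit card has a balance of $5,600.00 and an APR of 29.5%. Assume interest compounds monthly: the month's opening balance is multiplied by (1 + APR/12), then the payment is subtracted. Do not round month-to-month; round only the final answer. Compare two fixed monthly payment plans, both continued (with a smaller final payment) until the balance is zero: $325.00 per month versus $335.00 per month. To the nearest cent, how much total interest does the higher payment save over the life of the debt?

Monthly rate r = 29.5%/12 = 2.45833% = 0.0245833.
At $325.00/mo: n = ⌈−ln(1 − rB₀/P)/ln(1+r)⌉ = 23 payments (last $223.57); total interest = total paid − $5,600.00 = $1,773.57.
At $335.00/mo: 22 payments (last $265.92); total interest $1,700.92.
Interest saved = $1,773.57 − $1,700.92 = $72.65.

$72.65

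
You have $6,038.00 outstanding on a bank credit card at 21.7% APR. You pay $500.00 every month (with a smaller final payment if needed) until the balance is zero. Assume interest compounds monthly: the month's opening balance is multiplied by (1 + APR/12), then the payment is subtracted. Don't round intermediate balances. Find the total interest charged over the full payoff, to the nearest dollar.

Monthly rate r = 21.7%/12 = 1.80833% = 0.0180833.
Payoff takes n = ⌈−ln(1 − rB₀/P)/ln(1+r)⌉ = ⌈13.747⌉ = 14 payments; the last is $374.59.
Total paid = 13·$500.00 + $374.59 = $6,874.59.
Total interest = total paid − principal = $6,874.59 − $6,038.00 = $836.59.

$837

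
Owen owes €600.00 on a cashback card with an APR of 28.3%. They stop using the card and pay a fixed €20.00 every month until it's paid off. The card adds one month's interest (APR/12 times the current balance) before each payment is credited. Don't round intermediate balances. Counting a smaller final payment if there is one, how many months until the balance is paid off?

Monthly rate r = 28.3%/12 = 2.35833% = 0.0235833.
Recurrence: B ← B·(1+r) − €20.00.
Month 1: interest €14.15; balance after payment €594.15.
Month 2: interest €14.01; balance after payment €588.16.
Closed form: n = −ln(1 − rB₀/P)/ln(1+r) = −ln(0.2925)/ln(1.02358) ≈ 52.738, so the balance reaches zero during payment 53.

53 months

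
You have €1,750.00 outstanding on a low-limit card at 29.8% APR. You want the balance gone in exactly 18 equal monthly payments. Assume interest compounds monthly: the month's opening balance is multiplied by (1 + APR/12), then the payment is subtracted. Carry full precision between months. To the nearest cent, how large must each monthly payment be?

€121.75

Monthly rate r = 29.8%/12 = 2.48333% = 0.0248333.
Level-payment amortization: P = B₀·r / (1 − (1+r)^(−n)) = 1750.00·0.0248333 / (1 − 1.02483^(−18)).
Denominator 1 − (1+r)^(−18) = 0.356954606.
P = 43.4583 / 0.356954606 ≈ 121.75.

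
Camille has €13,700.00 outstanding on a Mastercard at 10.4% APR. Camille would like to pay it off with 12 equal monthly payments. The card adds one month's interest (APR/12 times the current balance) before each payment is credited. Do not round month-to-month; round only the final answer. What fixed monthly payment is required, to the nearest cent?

Monthly rate r = 10.4%/12 = 0.866667% = 0.00866667.
Level-payment amortization: P = B₀·r / (1 − (1+r)^(−n)) = 13700.00·0.00866667 / (1 − 1.00867^(−12)).
Denominator 1 − (1+r)^(−12) = 0.0983707914.
P = 118.733 / 0.0983707914 ≈ 1207.00.

€1,207.00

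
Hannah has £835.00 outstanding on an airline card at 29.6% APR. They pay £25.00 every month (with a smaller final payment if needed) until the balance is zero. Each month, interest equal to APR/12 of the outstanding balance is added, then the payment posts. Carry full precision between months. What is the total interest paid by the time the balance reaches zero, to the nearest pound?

Monthly rate r = 29.6%/12 = 2.46667% = 0.0246667.
Payoff takes n = ⌈−ln(1 − rB₀/P)/ln(1+r)⌉ = ⌈71.264⌉ = 72 payments; the last is £6.66.
Total paid = 71·£25.00 + £6.66 = £1,781.66.
Total interest = total paid − principal = £1,781.66 − £835.00 = £946.66.

£947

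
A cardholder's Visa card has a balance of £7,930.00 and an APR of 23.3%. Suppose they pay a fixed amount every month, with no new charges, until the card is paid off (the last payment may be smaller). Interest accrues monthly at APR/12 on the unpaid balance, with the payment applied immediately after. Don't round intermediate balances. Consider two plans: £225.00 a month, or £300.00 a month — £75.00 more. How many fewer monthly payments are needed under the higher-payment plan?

22 fewer payments

Monthly rate r = 23.3%/12 = 1.94167% = 0.0194167.
At £225.00/mo: n = ⌈−ln(1 − rB₀/P)/ln(1+r)⌉ = 60 payments (last £215.99); total interest = total paid − £7,930.00 = £5,560.99.
At £300.00/mo: 38 payments (last £132.81); total interest £3,302.81.
Payments saved = 60 − 38 = 22.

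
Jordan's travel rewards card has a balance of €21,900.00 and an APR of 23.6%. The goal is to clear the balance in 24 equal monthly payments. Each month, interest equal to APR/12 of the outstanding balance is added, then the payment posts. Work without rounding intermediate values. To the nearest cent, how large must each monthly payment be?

€1,153.51

Monthly rate r = 23.6%/12 = 1.96667% = 0.0196667.
Level-payment amortization: P = B₀·r / (1 − (1+r)^(−n)) = 21900.00·0.0196667 / (1 − 1.01967^(−24)).
Denominator 1 − (1+r)^(−24) = 0.373382289.
P = 430.7 / 0.373382289 ≈ 1153.51.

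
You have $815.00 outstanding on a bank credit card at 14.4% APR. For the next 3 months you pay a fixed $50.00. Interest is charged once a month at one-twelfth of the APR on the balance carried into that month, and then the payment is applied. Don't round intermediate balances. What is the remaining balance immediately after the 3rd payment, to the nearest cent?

$692.89

Monthly rate r = 14.4%/12 = 1.2% = 0.012.
Each month: B ← B·(1+r) − $50.00.
Month 1: interest $9.78; balance after payment $774.78.
Month 2: interest $9.30; balance after payment $734.08.
Month 3: interest $8.81; balance after payment $692.89.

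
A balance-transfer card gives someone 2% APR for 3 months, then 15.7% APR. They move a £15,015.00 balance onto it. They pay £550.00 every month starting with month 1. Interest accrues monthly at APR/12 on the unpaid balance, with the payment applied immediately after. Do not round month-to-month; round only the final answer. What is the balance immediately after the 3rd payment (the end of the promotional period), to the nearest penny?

Promo months 1–3 at r₀ = 2%/12 = 0.00166667; months 4+ at r₁ = 15.7%/12 = 0.0130833.
After month 3: iterate B ← B·(1+r₀) − £550.00 for 3 months → £13,437.45.

£13,437.45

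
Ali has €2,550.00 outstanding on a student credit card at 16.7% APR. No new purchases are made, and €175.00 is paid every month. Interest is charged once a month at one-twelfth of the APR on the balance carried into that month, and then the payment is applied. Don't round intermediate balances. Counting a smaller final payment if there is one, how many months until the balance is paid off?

Monthly rate r = 16.7%/12 = 1.39167% = 0.0139167.
Recurrence: B ← B·(1+r) − €175.00.
Month 1: interest €35.49; balance after payment €2,410.49.
Month 2: interest €33.55; balance after payment €2,269.03.
Closed form: n = −ln(1 − rB₀/P)/ln(1+r) = −ln(0.79721)/ln(1.01392) ≈ 16.398, so the balance reaches zero during payment 17.

17 months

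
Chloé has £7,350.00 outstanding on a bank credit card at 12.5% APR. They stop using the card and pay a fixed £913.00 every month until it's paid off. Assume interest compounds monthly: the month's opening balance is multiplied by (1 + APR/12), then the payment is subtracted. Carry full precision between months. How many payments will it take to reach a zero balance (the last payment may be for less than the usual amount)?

9 payments

Monthly rate r = 12.5%/12 = 1.04167% = 0.0104167.
Recurrence: B ← B·(1+r) − £913.00.
Month 1: interest £76.56; balance after payment £6,513.56.
Month 2: interest £67.85; balance after payment £5,668.41.
Closed form: n = −ln(1 − rB₀/P)/ln(1+r) = −ln(0.91614)/ln(1.01042) ≈ 8.452, so the balance reaches zero during payment 9.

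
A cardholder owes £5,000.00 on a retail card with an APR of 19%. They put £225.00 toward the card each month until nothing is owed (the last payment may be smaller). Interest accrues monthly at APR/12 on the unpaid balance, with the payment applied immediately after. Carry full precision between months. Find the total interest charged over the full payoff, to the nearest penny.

Monthly rate r = 19%/12 = 1.58333% = 0.0158333.
Payoff takes n = ⌈−ln(1 − rB₀/P)/ln(1+r)⌉ = ⌈27.604⌉ = 28 payments; the last is £136.27.
Total paid = 27·£225.00 + £136.27 = £6,211.27.
Total interest = total paid − principal = £6,211.27 − £5,000.00 = £1,211.27.

£1,211.27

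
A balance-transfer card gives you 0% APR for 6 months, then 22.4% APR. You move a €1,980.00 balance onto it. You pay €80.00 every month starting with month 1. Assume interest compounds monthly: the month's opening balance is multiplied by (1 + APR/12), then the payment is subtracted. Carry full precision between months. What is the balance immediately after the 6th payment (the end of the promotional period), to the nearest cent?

Promo months 1–6 at r₀ = 0%/12 = 0; months 7+ at r₁ = 22.4%/12 = 0.0186667.
After month 6 (no interest yet): B = €1,980.00 − 6·€80.00 = €1,500.00.

€1,500.00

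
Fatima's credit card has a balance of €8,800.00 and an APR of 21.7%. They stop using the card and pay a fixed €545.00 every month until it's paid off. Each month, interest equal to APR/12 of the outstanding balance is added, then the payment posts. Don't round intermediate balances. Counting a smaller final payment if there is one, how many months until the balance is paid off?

20 months

Monthly rate r = 21.7%/12 = 1.80833% = 0.0180833.
Recurrence: B ← B·(1+r) − €545.00.
Month 1: interest €159.13; balance after payment €8,414.13.
Month 2: interest €152.16; balance after payment €8,021.29.
Closed form: n = −ln(1 − rB₀/P)/ln(1+r) = −ln(0.70801)/ln(1.01808) ≈ 19.267, so the balance reaches zero during payment 20.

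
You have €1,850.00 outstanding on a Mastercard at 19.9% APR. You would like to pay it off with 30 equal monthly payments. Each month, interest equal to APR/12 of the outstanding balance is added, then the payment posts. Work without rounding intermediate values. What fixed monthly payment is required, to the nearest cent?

Monthly rate r = 19.9%/12 = 1.65833% = 0.0165833.
Level-payment amortization: P = B₀·r / (1 − (1+r)^(−n)) = 1850.00·0.0165833 / (1 − 1.01658^(−30)).
Denominator 1 − (1+r)^(−30) = 0.389465174.
P = 30.6792 / 0.389465174 ≈ 78.77.

€78.77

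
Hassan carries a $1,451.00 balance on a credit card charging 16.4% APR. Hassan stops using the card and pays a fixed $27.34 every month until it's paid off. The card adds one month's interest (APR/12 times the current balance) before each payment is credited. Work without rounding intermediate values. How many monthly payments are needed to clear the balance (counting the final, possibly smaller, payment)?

96 months

Monthly rate r = 16.4%/12 = 1.36667% = 0.0136667.
Recurrence: B ← B·(1+r) − $27.34.
Month 1: interest $19.83; balance after payment $1,443.49.
Month 2: interest $19.73; balance after payment $1,435.88.
Closed form: n = −ln(1 − rB₀/P)/ln(1+r) = −ln(0.27468)/ln(1.01367) ≈ 95.193, so the balance reaches zero during payment 96.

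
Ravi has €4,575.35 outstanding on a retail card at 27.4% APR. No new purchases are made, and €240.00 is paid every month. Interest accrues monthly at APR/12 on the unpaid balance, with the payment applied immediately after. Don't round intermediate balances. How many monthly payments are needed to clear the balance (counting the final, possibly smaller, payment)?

Monthly rate r = 27.4%/12 = 2.28333% = 0.0228333.
Recurrence: B ← B·(1+r) − €240.00.
Month 1: interest €104.47; balance after payment €4,439.82.
Month 2: interest €101.38; balance after payment €4,301.20.
Closed form: n = −ln(1 − rB₀/P)/ln(1+r) = −ln(0.56471)/ln(1.02283) ≈ 25.312, so the balance reaches zero during payment 26.

26 months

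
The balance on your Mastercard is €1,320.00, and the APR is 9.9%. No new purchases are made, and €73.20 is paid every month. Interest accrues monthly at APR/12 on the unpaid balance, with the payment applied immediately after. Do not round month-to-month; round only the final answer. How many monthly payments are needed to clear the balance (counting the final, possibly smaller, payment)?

20 payments

Monthly rate r = 9.9%/12 = 0.825% = 0.00825.
Recurrence: B ← B·(1+r) − €73.20.
Month 1: interest €10.89; balance after payment €1,257.69.
Month 2: interest €10.38; balance after payment €1,194.87.
Closed form: n = −ln(1 − rB₀/P)/ln(1+r) = −ln(0.85123)/ln(1.00825) ≈ 19.604, so the balance reaches zero during payment 20.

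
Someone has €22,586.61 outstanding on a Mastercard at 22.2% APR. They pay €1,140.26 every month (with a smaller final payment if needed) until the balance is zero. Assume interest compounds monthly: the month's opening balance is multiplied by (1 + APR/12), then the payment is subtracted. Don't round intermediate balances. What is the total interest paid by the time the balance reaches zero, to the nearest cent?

Monthly rate r = 22.2%/12 = 1.85% = 0.0185.
Payoff takes n = ⌈−ln(1 − rB₀/P)/ln(1+r)⌉ = ⌈24.899⌉ = 25 payments; the last is €1,026.00.
Total paid = 24·€1,140.26 + €1,026.00 = €28,392.24.
Total interest = total paid − principal = €28,392.24 − €22,586.61 = €5,805.63.

€5,805.63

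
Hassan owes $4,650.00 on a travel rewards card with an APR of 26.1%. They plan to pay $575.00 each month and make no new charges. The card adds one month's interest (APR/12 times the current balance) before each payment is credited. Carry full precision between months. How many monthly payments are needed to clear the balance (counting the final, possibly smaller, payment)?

9 payments

Monthly rate r = 26.1%/12 = 2.175% = 0.02175.
Recurrence: B ← B·(1+r) − $575.00.
Month 1: interest $101.14; balance after payment $4,176.14.
Month 2: interest $90.83; balance after payment $3,691.97.
Closed form: n = −ln(1 − rB₀/P)/ln(1+r) = −ln(0.82411)/ln(1.02175) ≈ 8.991, so the balance reaches zero during payment 9.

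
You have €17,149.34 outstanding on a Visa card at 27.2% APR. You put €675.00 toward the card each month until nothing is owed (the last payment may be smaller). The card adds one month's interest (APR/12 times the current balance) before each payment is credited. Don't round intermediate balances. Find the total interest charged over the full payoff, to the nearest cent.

Monthly rate r = 27.2%/12 = 2.26667% = 0.0226667.
Payoff takes n = ⌈−ln(1 − rB₀/P)/ln(1+r)⌉ = ⌈38.269⌉ = 39 payments; the last is €182.79.
Total paid = 38·€675.00 + €182.79 = €25,832.79.
Total interest = total paid − principal = €25,832.79 − €17,149.34 = €8,683.45.

€8,683.45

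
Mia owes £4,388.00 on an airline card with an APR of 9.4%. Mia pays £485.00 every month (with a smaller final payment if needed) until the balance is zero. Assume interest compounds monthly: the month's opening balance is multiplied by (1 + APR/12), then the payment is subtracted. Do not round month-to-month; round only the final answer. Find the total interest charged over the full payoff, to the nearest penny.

Monthly rate r = 9.4%/12 = 0.783333% = 0.00783333.
Payoff takes n = ⌈−ln(1 − rB₀/P)/ln(1+r)⌉ = ⌈9.421⌉ = 10 payments; the last is £204.52.
Total paid = 9·£485.00 + £204.52 = £4,569.52.
Total interest = total paid − principal = £4,569.52 − £4,388.00 = £181.52.

£181.52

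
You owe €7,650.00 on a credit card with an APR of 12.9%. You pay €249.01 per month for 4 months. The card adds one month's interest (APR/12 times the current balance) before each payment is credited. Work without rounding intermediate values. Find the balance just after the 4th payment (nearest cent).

€6,972.08

Monthly rate r = 12.9%/12 = 1.075% = 0.01075.
Each month: B ← B·(1+r) − €249.01.
Month 1: interest €82.24; balance after payment €7,483.23.
Month 2: interest €80.44; balance after payment €7,314.66.
Month 3: interest €78.63; balance after payment €7,144.28.
Month 4: interest €76.80; balance after payment €6,972.08.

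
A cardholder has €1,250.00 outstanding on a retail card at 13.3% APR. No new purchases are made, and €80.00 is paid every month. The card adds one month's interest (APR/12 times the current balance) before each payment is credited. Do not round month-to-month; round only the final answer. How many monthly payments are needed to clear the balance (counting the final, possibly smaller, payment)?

18 payments

Monthly rate r = 13.3%/12 = 1.10833% = 0.0110833.
Recurrence: B ← B·(1+r) − €80.00.
Month 1: interest €13.85; balance after payment €1,183.85.
Month 2: interest €13.12; balance after payment €1,116.98.
Closed form: n = −ln(1 − rB₀/P)/ln(1+r) = −ln(0.82682)/ln(1.01108) ≈ 17.253, so the balance reaches zero during payment 18.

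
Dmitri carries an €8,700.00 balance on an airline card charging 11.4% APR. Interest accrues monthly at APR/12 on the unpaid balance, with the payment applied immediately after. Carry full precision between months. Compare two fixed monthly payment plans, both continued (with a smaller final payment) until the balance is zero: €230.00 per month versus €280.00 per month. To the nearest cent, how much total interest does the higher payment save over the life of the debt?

€472.29

Monthly rate r = 11.4%/12 = 0.95% = 0.0095.
At €230.00/mo: n = ⌈−ln(1 − rB₀/P)/ln(1+r)⌉ = 48 payments (last €21.40); total interest = total paid − €8,700.00 = €2,131.40.
At €280.00/mo: 37 payments (last €279.11); total interest €1,659.11.
Interest saved = €2,131.40 − €1,659.11 = €472.29.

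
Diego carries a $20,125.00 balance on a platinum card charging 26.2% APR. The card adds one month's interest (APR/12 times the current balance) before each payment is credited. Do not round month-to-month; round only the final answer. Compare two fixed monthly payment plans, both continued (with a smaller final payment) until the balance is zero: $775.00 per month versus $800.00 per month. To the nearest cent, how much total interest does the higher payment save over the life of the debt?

$517.29

Monthly rate r = 26.2%/12 = 2.18333% = 0.0218333.
At $775.00/mo: n = ⌈−ln(1 − rB₀/P)/ln(1+r)⌉ = 39 payments (last $582.55); total interest = total paid − $20,125.00 = $9,907.55.
At $800.00/mo: 37 payments (last $715.26); total interest $9,390.26.
Interest saved = $9,907.55 − $9,390.26 = $517.29.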